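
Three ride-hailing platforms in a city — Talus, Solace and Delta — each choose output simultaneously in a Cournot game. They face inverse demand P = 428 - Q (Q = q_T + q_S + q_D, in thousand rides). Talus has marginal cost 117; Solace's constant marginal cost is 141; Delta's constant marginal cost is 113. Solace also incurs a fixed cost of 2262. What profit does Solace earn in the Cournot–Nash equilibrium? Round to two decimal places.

1189.56

Talus's profit: π_T = (428 - Q)q_T - (117q_T). Setting ∂π_T/∂q_T = 0: 311 - 2q_T - (q_S + q_D) = 0.
Solace's first-order condition: 287 - 2q_S - (q_T + q_D) = 0.
Delta's profit: π_D = (428 - Q)q_D - (113q_D). Setting ∂π_D/∂q_D = 0: 315 - 2q_D - (q_T + q_S) = 0.
Summing all 3 equations gives 913 − 4Q = 0, hence Q = 913/4.
Back-substituting: q_T = (311 − 913/4) = 331/4, q_S = (287 − 913/4) = 235/4, q_D = (315 − 913/4) = 347/4.
Price P = 428 - 913/4 = 799/4.
Solace's profit: (799/4 - 141)·(235/4) - 2262 = 1189.5625.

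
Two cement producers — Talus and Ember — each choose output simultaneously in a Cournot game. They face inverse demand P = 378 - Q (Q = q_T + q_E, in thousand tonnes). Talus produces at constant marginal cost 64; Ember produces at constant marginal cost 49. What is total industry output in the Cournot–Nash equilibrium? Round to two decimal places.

Talus's profit: π_T = (378 - Q)q_T - (64q_T). Setting ∂π_T/∂q_T = 0: 314 - 2q_T - (q_E) = 0.
Ember's first-order condition: 329 - 2q_E - (q_T) = 0.
Best responses: q_T = (314 - q_E)/2, q_E = (329 - q_T)/2.
Solving the pair: q_T = 299/3, q_E = 344/3.
Total output Q = 299/3 + 344/3 = 643/3.

214.33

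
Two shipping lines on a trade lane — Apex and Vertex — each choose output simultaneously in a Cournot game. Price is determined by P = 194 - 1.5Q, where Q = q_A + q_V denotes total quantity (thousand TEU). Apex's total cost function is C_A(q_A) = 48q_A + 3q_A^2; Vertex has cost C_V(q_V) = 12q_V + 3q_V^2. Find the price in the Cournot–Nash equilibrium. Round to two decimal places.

Apex's profit: π_A = (194 - 1.5Q)q_A - (48q_A + 3q_A²). Setting ∂π_A/∂q_A = 0: 146 - 9q_A - (3/2)(q_V) = 0.
Vertex's first-order condition: 182 - 9q_V - (3/2)(q_A) = 0.
So q_A = (146 - (3/2)q_V)/9 and q_V = (182 - (3/2)q_A)/9.
Solving the pair: q_A = 1388/105, q_V = 1892/105.
Total output Q = 656/21, so price P = 194 - (3/2)·(656/21) = 1030/7.

147.14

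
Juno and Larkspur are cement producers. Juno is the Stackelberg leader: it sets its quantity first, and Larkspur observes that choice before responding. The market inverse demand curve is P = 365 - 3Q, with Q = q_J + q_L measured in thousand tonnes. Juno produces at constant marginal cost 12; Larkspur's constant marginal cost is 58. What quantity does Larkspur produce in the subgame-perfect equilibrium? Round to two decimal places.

Solve by backward induction. Given q_J, the follower Larkspur maximises π_L = (365 - 3q_J - 3q_L)q_L - 58q_L.
∂π_L/∂q_L = 307 - 3q_J - 6q_L = 0 gives the reaction function q_L = (307 - 3q_J)/6.
Juno substitutes q_L(q_J) into its own profit: π_J = q_J(365 - 3q_J - (307 - 3q_J)/2) - 12q_J = (423/2 - (3/2)q_J)q_J - 12q_J.
The leader's first-order condition 399/2 - 3q_J = 0 yields q_J = 133/2.
Then q_L = (307 - 3·(133/2))/6 = 215/12.

17.92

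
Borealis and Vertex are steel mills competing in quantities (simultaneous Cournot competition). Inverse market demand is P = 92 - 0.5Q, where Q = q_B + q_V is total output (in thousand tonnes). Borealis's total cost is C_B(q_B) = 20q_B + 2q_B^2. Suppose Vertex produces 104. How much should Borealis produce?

With the rival's output fixed at 104, Borealis's profit is π_B = (92 - (1/2)·104 - (1/2)q_B)q_B - (20q_B + 2q_B²) = (40 - (1/2)q_B)q_B - (20q_B + 2q_B²).
∂π_B/∂q_B = 20 - 5q_B = 0, so q_B = 4.

4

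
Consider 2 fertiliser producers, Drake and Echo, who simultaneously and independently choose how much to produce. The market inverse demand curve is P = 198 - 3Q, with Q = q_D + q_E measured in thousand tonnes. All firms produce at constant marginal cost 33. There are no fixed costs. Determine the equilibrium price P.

88

Each firm earns π_i = (198 - 3Q)q_i - 33q_i.
Setting ∂π_i/∂q_i = 0 with rivals' quantities fixed: 165 - 6q_i - 3q_j = 0.
With identical firms every q_j equals q_i, so q_j = q_i and 165 = 9q_i, giving q_i = 55/3.
Total output Q = 110/3, so price P = 198 - 3·(110/3) = 88.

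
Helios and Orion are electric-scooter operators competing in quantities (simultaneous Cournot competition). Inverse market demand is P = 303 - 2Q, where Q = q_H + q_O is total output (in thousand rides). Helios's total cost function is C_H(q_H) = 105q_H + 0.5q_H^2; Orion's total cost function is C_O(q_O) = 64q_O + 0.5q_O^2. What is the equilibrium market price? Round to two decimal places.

178.14

Helios's profit: π_H = (303 - 2Q)q_H - (105q_H + (1/2)q_H²). Setting ∂π_H/∂q_H = 0: 198 - 5q_H - 2(q_O) = 0.
Orion's first-order condition: 239 - 5q_O - 2(q_H) = 0.
Best responses: q_H = (198 - 2q_O)/5, q_O = (239 - 2q_H)/5.
Substituting one into the other gives q_H = 512/21 and q_O = 799/21.
Total output Q = 437/7, so price P = 303 - 2·(437/7) = 1247/7.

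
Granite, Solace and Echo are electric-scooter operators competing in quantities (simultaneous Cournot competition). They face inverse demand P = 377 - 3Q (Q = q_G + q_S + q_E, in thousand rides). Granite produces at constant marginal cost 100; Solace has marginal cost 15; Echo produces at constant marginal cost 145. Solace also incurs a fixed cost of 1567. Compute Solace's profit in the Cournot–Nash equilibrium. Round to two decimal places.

Granite's profit: π_G = (377 - 3Q)q_G - (100q_G). Setting ∂π_G/∂q_G = 0: 277 - 6q_G - 3(q_S + q_E) = 0.
Solace's first-order condition: 362 - 6q_S - 3(q_G + q_E) = 0.
Echo's first-order condition: 232 - 6q_E - 3(q_G + q_S) = 0.
Adding the 3 conditions: 871 − 6Q − 6Q = 0, i.e. Q = 871/12.
Back-substituting: q_G = (277 − 871/4)/3 = 79/4, q_S = (362 − 871/4)/3 = 577/12, q_E = (232 − 871/4)/3 = 19/4.
Price P = 377 - 3·(871/12) = 637/4.
Solace's profit: (637/4 - 15)·(577/12) - 1567 = 5369.0208.

5369.02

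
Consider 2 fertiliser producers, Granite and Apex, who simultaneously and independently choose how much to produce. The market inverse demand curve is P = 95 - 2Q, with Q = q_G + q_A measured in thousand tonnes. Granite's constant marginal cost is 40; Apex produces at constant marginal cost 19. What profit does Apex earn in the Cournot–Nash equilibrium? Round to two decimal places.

522.72

Granite's profit: π_G = (95 - 2Q)q_G - (40q_G). Setting ∂π_G/∂q_G = 0: 55 - 4q_G - 2(q_A) = 0.
Apex's first-order condition: 76 - 4q_A - 2(q_G) = 0.
Best responses: q_G = (55 - 2q_A)/4, q_A = (76 - 2q_G)/4.
Solving the pair: q_G = 17/3, q_A = 97/6.
Price P = 95 - 2·(131/6) = 154/3.
Apex's profit: (154/3 - 19)·(97/6) = 522.7222.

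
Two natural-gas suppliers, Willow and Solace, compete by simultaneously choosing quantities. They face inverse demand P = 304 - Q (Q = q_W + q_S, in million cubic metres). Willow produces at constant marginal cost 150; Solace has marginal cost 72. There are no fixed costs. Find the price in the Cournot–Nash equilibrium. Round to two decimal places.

Willow's profit: π_W = (304 - Q)q_W - (150q_W). Setting ∂π_W/∂q_W = 0: 154 - 2q_W - (q_S) = 0.
Solace's first-order condition: 232 - 2q_S - (q_W) = 0.
Rearranging gives the reaction functions q_W = (154 - q_S)/2 and q_S = (232 - q_W)/2.
Substituting one into the other gives q_W = 76/3 and q_S = 310/3.
Total output Q = 386/3, so price P = 304 - 386/3 = 526/3.

175.33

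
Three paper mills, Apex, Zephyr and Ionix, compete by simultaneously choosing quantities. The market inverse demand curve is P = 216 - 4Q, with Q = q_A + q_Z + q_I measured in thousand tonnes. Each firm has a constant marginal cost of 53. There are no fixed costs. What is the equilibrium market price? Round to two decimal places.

93.75

A representative firm's profit is π_i = q_i(216 - 4Q) - 53q_i.
First-order condition (treating rivals' output as given): 163 - 8q_i - 4·Σ_{j≠i} q_j = 0.
With identical firms every q_j equals q_i, so Σ_{j≠i} q_j = 2q_i and 163 = 16q_i, giving q_i = 163/16.
Total output Q = 489/16, so price P = 216 - 4·(489/16) = 375/4.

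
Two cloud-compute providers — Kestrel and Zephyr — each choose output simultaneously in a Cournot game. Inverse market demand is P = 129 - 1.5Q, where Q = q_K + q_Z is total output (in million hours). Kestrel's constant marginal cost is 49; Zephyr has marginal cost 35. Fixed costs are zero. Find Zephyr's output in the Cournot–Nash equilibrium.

Kestrel's profit: π_K = (129 - 1.5Q)q_K - (49q_K). Setting ∂π_K/∂q_K = 0: 80 - 3q_K - (3/2)(q_Z) = 0.
Zephyr's profit: π_Z = (129 - 1.5Q)q_Z - (35q_Z). Setting ∂π_Z/∂q_Z = 0: 94 - 3q_Z - (3/2)(q_K) = 0.
Rearranging gives the reaction functions q_K = (80 - (3/2)q_Z)/3 and q_Z = (94 - (3/2)q_K)/3.
Substituting one into the other gives q_K = 44/3 and q_Z = 24.

24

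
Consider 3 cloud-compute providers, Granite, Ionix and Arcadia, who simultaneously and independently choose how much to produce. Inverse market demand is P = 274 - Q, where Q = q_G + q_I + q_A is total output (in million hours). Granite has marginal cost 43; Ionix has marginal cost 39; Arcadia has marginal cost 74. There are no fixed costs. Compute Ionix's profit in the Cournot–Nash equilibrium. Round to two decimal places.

4692.25

Granite's profit: π_G = (274 - Q)q_G - (43q_G). Setting ∂π_G/∂q_G = 0: 231 - 2q_G - (q_I + q_A) = 0.
Ionix's profit: π_I = (274 - Q)q_I - (39q_I). Setting ∂π_I/∂q_I = 0: 235 - 2q_I - (q_G + q_A) = 0.
Arcadia's first-order condition: 200 - 2q_A - (q_G + q_I) = 0.
Adding the 3 conditions: 666 − 2Q − 2Q = 0, i.e. Q = 333/2.
Back-substituting: q_G = (231 − 333/2) = 129/2, q_I = (235 − 333/2) = 137/2, q_A = (200 − 333/2) = 67/2.
Price P = 274 - 333/2 = 215/2.
Ionix's profit: (215/2 - 39)·(137/2) = 4692.2500.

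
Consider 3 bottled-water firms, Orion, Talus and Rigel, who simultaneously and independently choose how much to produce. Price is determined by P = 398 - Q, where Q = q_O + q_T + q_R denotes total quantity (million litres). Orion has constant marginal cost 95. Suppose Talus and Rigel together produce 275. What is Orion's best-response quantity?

14

With rivals' combined output fixed at 275, Orion's profit is π_O = (398 - 275 - q_O)q_O - (95q_O) = (123 - q_O)q_O - (95q_O).
∂π_O/∂q_O = 28 - 2q_O = 0, so q_O = 14.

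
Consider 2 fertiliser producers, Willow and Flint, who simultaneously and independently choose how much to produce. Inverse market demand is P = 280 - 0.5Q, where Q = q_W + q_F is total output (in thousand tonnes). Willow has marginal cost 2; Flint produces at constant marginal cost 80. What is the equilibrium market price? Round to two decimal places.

Willow's profit: π_W = (280 - 0.5Q)q_W - (2q_W). Setting ∂π_W/∂q_W = 0: 278 - q_W - (1/2)(q_F) = 0.
Flint's first-order condition: 200 - q_F - (1/2)(q_W) = 0.
So q_W = (278 - (1/2)q_F) and q_F = (200 - (1/2)q_W).
Solving the pair: q_W = 712/3, q_F = 244/3.
Total output Q = 956/3, so price P = 280 - (1/2)·(956/3) = 362/3.

120.67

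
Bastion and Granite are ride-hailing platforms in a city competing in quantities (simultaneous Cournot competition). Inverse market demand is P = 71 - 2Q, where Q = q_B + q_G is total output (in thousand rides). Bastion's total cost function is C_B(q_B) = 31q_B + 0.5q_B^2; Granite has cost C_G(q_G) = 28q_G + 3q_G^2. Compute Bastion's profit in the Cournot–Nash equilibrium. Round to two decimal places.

116.49

Bastion's profit: π_B = (71 - 2Q)q_B - (31q_B + (1/2)q_B²). Setting ∂π_B/∂q_B = 0: 40 - 5q_B - 2(q_G) = 0.
Granite's first-order condition: 43 - 10q_G - 2(q_B) = 0.
So q_B = (40 - 2q_G)/5 and q_G = (43 - 2q_B)/10.
Substituting one into the other gives q_B = 157/23 and q_G = 135/46.
Price P = 71 - 2·(449/46) = 1184/23.
Bastion's profit: (1184/23)·(157/23) - 31·(157/23) - (1/2)(157/23)² = 116.4887.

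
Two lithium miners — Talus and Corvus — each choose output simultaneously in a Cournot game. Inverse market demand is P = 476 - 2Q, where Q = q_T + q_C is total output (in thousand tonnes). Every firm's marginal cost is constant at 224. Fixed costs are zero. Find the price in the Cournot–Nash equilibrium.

A representative firm's profit is π_i = q_i(476 - 2Q) - 224q_i.
Setting ∂π_i/∂q_i = 0 with rivals' quantities fixed: 252 - 4q_i - 2q_j = 0.
With identical firms every q_j equals q_i, so q_j = q_i and 252 = 6q_i, giving q_i = 42.
Total output Q = 84, so price P = 476 - 2·84 = 308.

308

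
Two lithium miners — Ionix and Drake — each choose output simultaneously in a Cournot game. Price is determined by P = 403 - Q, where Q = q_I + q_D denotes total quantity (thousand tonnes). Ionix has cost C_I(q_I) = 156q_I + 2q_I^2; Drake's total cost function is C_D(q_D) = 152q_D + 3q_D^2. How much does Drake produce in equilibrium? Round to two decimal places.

Ionix's profit: π_I = (403 - Q)q_I - (156q_I + 2q_I²). Setting ∂π_I/∂q_I = 0: 247 - 6q_I - (q_D) = 0.
Drake's first-order condition: 251 - 8q_D - (q_I) = 0.
Best responses: q_I = (247 - q_D)/6, q_D = (251 - q_I)/8.
Substituting one into the other gives q_I = 1725/47 and q_D = 1259/47.

26.79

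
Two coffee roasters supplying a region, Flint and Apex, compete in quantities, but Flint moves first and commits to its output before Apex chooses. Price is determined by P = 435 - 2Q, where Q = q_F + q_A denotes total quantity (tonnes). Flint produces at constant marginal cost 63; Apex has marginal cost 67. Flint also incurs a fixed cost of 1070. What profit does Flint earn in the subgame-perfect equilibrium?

Solve by backward induction. Given q_F, the follower Apex maximises π_A = (435 - 2q_F - 2q_A)q_A - 67q_A.
∂π_A/∂q_A = 368 - 2q_F - 4q_A = 0 gives the reaction function q_A = (368 - 2q_F)/4.
The leader anticipates this reaction. Substituting into P = 435 - 2Q gives P = 251 - q_F, so π_F = (251 - q_F)q_F - 63q_F.
The leader's first-order condition 188 - 2q_F = 0 yields q_F = 94.
Then q_A = (368 - 2·94)/4 = 45.
Price P = 435 - 2·139 = 157.
Flint's profit: (157 - 63)·94 - 1070 = 7766.

7766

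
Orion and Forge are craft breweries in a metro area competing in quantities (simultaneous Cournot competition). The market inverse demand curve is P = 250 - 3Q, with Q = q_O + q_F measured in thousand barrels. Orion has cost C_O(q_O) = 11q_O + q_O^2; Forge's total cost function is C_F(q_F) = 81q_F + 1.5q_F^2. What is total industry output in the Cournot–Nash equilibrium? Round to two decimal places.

Orion's profit: π_O = (250 - 3Q)q_O - (11q_O + q_O²). Setting ∂π_O/∂q_O = 0: 239 - 8q_O - 3(q_F) = 0.
Forge's first-order condition: 169 - 9q_F - 3(q_O) = 0.
Rearranging gives the reaction functions q_O = (239 - 3q_F)/8 and q_F = (169 - 3q_O)/9.
Substituting one into the other gives q_O = 548/21 and q_F = 635/63.
Total output Q = 548/21 + 635/63 = 36.1746.

36.17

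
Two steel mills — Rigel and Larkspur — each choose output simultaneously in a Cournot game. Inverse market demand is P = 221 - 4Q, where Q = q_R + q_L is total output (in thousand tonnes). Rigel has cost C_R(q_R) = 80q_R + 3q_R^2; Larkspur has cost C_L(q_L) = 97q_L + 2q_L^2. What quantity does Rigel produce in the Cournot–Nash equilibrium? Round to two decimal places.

Rigel's profit: π_R = (221 - 4Q)q_R - (80q_R + 3q_R²). Setting ∂π_R/∂q_R = 0: 141 - 14q_R - 4(q_L) = 0.
Larkspur's first-order condition: 124 - 12q_L - 4(q_R) = 0.
So q_R = (141 - 4q_L)/14 and q_L = (124 - 4q_R)/12.
Solving the pair: q_R = 299/38, q_L = 293/38.

7.87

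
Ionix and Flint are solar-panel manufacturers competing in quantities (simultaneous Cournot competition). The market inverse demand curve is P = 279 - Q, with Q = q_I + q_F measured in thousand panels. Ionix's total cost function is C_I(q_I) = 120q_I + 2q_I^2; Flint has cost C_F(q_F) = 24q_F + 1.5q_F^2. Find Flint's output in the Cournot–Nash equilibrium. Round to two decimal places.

Ionix's profit: π_I = (279 - Q)q_I - (120q_I + 2q_I²). Setting ∂π_I/∂q_I = 0: 159 - 6q_I - (q_F) = 0.
Flint's first-order condition: 255 - 5q_F - (q_I) = 0.
So q_I = (159 - q_F)/6 and q_F = (255 - q_I)/5.
Solving the pair: q_I = 540/29, q_F = 1371/29.

47.28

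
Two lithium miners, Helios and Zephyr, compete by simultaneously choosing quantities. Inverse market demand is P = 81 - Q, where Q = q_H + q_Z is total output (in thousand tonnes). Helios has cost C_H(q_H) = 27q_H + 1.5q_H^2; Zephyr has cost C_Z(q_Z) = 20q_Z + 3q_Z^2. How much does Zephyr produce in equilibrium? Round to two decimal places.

Helios's profit: π_H = (81 - Q)q_H - (27q_H + (3/2)q_H²). Setting ∂π_H/∂q_H = 0: 54 - 5q_H - (q_Z) = 0.
Zephyr's first-order condition: 61 - 8q_Z - (q_H) = 0.
Rearranging gives the reaction functions q_H = (54 - q_Z)/5 and q_Z = (61 - q_H)/8.
Solving the pair: q_H = 371/39, q_Z = 251/39.

6.44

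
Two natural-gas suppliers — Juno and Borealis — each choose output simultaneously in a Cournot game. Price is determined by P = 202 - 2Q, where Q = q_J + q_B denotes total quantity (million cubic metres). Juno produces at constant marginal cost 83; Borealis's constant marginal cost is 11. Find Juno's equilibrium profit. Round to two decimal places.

Juno's profit: π_J = (202 - 2Q)q_J - (83q_J). Setting ∂π_J/∂q_J = 0: 119 - 4q_J - 2(q_B) = 0.
Borealis's profit: π_B = (202 - 2Q)q_B - (11q_B). Setting ∂π_B/∂q_B = 0: 191 - 4q_B - 2(q_J) = 0.
Rearranging gives the reaction functions q_J = (119 - 2q_B)/4 and q_B = (191 - 2q_J)/4.
Substituting one into the other gives q_J = 47/6 and q_B = 263/6.
Price P = 202 - 2·(155/3) = 296/3.
Juno's profit: (296/3 - 83)·(47/6) = 122.7222.

122.72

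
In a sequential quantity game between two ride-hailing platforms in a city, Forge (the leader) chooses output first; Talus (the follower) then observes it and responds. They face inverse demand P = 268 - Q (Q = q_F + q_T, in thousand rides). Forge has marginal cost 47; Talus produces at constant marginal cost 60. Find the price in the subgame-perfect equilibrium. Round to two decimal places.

The follower Talus best-responds to any q_F: π_T = (268 - Q)q_T - 60q_T.
∂π_T/∂q_T = 208 - q_F - 2q_T = 0 gives the reaction function q_T = (208 - q_F)/2.
The leader anticipates this reaction. Substituting into P = 268 - Q gives P = 164 - (1/2)q_F, so π_F = (164 - (1/2)q_F)q_F - 47q_F.
Maximising: ∂π_F/∂q_F = 117 - q_F = 0, giving q_F = 117.
Then q_T = (208 - 117)/2 = 91/2.
Total output Q = 325/2, so price P = 268 - 325/2 = 211/2.

105.50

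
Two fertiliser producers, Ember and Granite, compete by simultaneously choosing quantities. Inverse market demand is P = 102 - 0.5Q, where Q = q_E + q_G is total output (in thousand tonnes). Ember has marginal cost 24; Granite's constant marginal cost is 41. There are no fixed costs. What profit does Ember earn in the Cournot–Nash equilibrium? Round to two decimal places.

2005.56

Ember's profit: π_E = (102 - 0.5Q)q_E - (24q_E). Setting ∂π_E/∂q_E = 0: 78 - q_E - (1/2)(q_G) = 0.
Granite's profit: π_G = (102 - 0.5Q)q_G - (41q_G). Setting ∂π_G/∂q_G = 0: 61 - q_G - (1/2)(q_E) = 0.
Best responses: q_E = (78 - (1/2)q_G), q_G = (61 - (1/2)q_E).
Solving the pair: q_E = 190/3, q_G = 88/3.
Price P = 102 - (1/2)·(278/3) = 167/3.
Ember's profit: (167/3 - 24)·(190/3) = 2005.5556.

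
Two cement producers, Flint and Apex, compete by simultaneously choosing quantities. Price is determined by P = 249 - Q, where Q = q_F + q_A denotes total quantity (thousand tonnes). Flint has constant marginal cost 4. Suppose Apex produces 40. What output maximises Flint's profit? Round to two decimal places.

With the rival's output fixed at 40, Flint's profit is π_F = (249 - 40 - q_F)q_F - (4q_F) = (209 - q_F)q_F - (4q_F).
∂π_F/∂q_F = 205 - 2q_F = 0, so q_F = 205/2.

102.50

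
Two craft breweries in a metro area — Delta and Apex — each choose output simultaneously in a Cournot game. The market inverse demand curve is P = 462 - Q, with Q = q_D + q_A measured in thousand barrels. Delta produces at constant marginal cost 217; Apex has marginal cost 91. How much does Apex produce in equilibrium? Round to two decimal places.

Delta's profit: π_D = (462 - Q)q_D - (217q_D). Setting ∂π_D/∂q_D = 0: 245 - 2q_D - (q_A) = 0.
Apex's first-order condition: 371 - 2q_A - (q_D) = 0.
Best responses: q_D = (245 - q_A)/2, q_A = (371 - q_D)/2.
Solving the pair: q_D = 119/3, q_A = 497/3.

165.67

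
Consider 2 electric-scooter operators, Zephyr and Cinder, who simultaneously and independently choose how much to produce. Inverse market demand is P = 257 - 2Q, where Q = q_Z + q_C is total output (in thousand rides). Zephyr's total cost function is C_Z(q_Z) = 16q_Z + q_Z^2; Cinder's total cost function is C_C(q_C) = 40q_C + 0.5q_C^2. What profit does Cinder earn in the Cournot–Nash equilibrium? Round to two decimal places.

2486.69

Zephyr's profit: π_Z = (257 - 2Q)q_Z - (16q_Z + q_Z²). Setting ∂π_Z/∂q_Z = 0: 241 - 6q_Z - 2(q_C) = 0.
Cinder's first-order condition: 217 - 5q_C - 2(q_Z) = 0.
So q_Z = (241 - 2q_C)/6 and q_C = (217 - 2q_Z)/5.
Solving the pair: q_Z = 771/26, q_C = 410/13.
Price P = 257 - 2·(1591/26) = 1750/13.
Cinder's profit: (1750/13)·(410/13) - 40·(410/13) - (1/2)(410/13)² = 2486.6864.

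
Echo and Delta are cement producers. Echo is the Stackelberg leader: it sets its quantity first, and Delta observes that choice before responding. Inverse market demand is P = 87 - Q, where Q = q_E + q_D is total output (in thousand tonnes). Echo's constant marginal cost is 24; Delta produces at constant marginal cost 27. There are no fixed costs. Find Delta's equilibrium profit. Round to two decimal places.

The follower Delta best-responds to any q_E: π_D = (87 - Q)q_D - 27q_D.
Follower FOC: 60 - q_E - 2q_D = 0, so q_D(q_E) = (60 - q_E)/2.
The leader anticipates this reaction. Substituting into P = 87 - Q gives P = 57 - (1/2)q_E, so π_E = (57 - (1/2)q_E)q_E - 24q_E.
Leader FOC: 33 - q_E = 0, so q_E = 33.
Then q_D = (60 - 33)/2 = 27/2.
Price P = 87 - 93/2 = 81/2.
Delta's profit: (81/2 - 27)·(27/2) = 729/4.

182.25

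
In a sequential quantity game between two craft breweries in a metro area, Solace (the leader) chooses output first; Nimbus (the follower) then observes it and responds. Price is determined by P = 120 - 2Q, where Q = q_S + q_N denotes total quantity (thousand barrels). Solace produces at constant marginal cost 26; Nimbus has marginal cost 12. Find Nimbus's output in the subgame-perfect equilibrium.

17

The follower Nimbus best-responds to any q_S: π_N = (120 - 2Q)q_N - 12q_N.
Follower FOC: 108 - 2q_S - 4q_N = 0, so q_N(q_S) = (108 - 2q_S)/4.
Solace substitutes q_N(q_S) into its own profit: π_S = q_S(120 - 2q_S - (108 - 2q_S)/2) - 26q_S = (66 - q_S)q_S - 26q_S.
The leader's first-order condition 40 - 2q_S = 0 yields q_S = 20.
Then q_N = (108 - 2·20)/4 = 17.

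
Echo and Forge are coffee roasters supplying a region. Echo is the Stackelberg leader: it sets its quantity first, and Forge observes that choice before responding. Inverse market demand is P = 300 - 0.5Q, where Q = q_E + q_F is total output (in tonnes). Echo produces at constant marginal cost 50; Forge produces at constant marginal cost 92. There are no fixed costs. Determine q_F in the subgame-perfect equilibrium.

The follower Forge best-responds to any q_E: π_F = (300 - 0.5Q)q_F - 92q_F.
∂π_F/∂q_F = 208 - (1/2)q_E - q_F = 0 gives the reaction function q_F = (208 - (1/2)q_E).
Echo substitutes q_F(q_E) into its own profit: π_E = q_E(300 - (1/2)q_E - (208 - (1/2)q_E)/2) - 50q_E = (196 - (1/4)q_E)q_E - 50q_E.
Maximising: ∂π_E/∂q_E = 146 - (1/2)q_E = 0, giving q_E = 292.
Then q_F = (208 - (1/2)·292) = 62.

62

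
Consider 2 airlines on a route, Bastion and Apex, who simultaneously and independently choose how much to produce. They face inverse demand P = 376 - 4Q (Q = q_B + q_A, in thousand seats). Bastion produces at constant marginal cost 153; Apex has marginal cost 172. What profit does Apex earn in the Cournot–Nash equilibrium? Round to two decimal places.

950.69

Bastion's profit: π_B = (376 - 4Q)q_B - (153q_B). Setting ∂π_B/∂q_B = 0: 223 - 8q_B - 4(q_A) = 0.
Apex's first-order condition: 204 - 8q_A - 4(q_B) = 0.
So q_B = (223 - 4q_A)/8 and q_A = (204 - 4q_B)/8.
Substituting one into the other gives q_B = 121/6 and q_A = 185/12.
Price P = 376 - 4·(427/12) = 701/3.
Apex's profit: (701/3 - 172)·(185/12) = 950.6944.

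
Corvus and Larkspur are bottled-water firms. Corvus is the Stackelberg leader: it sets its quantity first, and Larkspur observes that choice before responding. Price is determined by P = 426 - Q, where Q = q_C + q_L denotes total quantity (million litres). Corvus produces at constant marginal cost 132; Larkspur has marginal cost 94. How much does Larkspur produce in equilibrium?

The follower Larkspur best-responds to any q_C: π_L = (426 - Q)q_L - 94q_L.
Setting the follower's marginal profit to zero, 332 - q_C - 2q_L = 0, i.e. q_L = (332 - q_C)/2.
Corvus substitutes q_L(q_C) into its own profit: π_C = q_C(426 - q_C - (332 - q_C)/2) - 132q_C = (260 - (1/2)q_C)q_C - 132q_C.
The leader's first-order condition 128 - q_C = 0 yields q_C = 128.
Then q_L = (332 - 128)/2 = 102.

102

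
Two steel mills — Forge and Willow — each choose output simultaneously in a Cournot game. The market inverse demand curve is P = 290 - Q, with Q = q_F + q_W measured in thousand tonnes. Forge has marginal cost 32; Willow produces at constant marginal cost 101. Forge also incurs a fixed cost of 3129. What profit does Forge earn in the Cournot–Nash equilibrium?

8752

Forge's profit: π_F = (290 - Q)q_F - (32q_F). Setting ∂π_F/∂q_F = 0: 258 - 2q_F - (q_W) = 0.
Willow's profit: π_W = (290 - Q)q_W - (101q_W). Setting ∂π_W/∂q_W = 0: 189 - 2q_W - (q_F) = 0.
So q_F = (258 - q_W)/2 and q_W = (189 - q_F)/2.
Substituting one into the other gives q_F = 109 and q_W = 40.
Price P = 290 - 149 = 141.
Forge's profit: (141 - 32)·109 - 3129 = 8752.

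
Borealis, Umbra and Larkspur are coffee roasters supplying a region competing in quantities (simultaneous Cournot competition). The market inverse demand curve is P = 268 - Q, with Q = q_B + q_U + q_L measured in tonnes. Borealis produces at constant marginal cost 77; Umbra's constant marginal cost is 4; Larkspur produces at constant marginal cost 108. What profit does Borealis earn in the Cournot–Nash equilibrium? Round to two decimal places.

1387.56

Borealis's profit: π_B = (268 - Q)q_B - (77q_B). Setting ∂π_B/∂q_B = 0: 191 - 2q_B - (q_U + q_L) = 0.
Umbra's first-order condition: 264 - 2q_U - (q_B + q_L) = 0.
Larkspur's profit: π_L = (268 - Q)q_L - (108q_L). Setting ∂π_L/∂q_L = 0: 160 - 2q_L - (q_B + q_U) = 0.
Summing all 3 equations gives 615 − 4Q = 0, hence Q = 615/4.
Back-substituting: q_B = (191 − 615/4) = 149/4, q_U = (264 − 615/4) = 441/4, q_L = (160 − 615/4) = 25/4.
Price P = 268 - 615/4 = 457/4.
Borealis's profit: (457/4 - 77)·(149/4) = 1387.5625.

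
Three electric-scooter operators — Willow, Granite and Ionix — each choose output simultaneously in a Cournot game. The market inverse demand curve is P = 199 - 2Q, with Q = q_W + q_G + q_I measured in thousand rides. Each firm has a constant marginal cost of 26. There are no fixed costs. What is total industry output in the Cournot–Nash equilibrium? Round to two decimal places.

Each firm earns π_i = (199 - 2Q)q_i - 26q_i.
First-order condition (treating rivals' output as given): 173 - 4q_i - 2·Σ_{j≠i} q_j = 0.
With identical firms every q_j equals q_i, so Σ_{j≠i} q_j = 2q_i and 173 = 8q_i, giving q_i = 173/8.
Total output Q = 173/8 + 173/8 + 173/8 = 519/8.

64.88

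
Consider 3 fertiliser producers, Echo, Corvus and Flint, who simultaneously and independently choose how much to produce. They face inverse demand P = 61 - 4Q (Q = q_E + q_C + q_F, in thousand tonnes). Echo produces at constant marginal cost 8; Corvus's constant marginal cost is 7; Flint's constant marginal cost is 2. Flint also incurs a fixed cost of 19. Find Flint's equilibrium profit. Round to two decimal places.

57.56

Echo's profit: π_E = (61 - 4Q)q_E - (8q_E). Setting ∂π_E/∂q_E = 0: 53 - 8q_E - 4(q_C + q_F) = 0.
Corvus's first-order condition: 54 - 8q_C - 4(q_E + q_F) = 0.
Flint's first-order condition: 59 - 8q_F - 4(q_E + q_C) = 0.
Adding the 3 first-order conditions: 166 − 16Q = 0, so Q = 83/8.
Back-substituting: q_E = (53 − 83/2)/4 = 23/8, q_C = (54 − 83/2)/4 = 25/8, q_F = (59 − 83/2)/4 = 35/8.
Price P = 61 - 4·(83/8) = 39/2.
Flint's profit: (39/2 - 2)·(35/8) - 19 = 921/16.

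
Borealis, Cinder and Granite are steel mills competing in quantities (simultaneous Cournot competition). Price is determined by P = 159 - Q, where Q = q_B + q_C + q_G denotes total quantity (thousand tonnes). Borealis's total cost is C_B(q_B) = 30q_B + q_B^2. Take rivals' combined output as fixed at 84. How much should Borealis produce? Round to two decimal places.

11.25

With rivals' combined output fixed at 84, Borealis's profit is π_B = (159 - 84 - q_B)q_B - (30q_B + q_B²) = (75 - q_B)q_B - (30q_B + q_B²).
∂π_B/∂q_B = 45 - 4q_B = 0, so q_B = 45/4.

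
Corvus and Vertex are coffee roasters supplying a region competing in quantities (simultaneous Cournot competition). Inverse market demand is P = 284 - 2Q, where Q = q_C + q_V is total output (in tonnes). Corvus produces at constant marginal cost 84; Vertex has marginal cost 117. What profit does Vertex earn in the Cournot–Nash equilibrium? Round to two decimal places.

997.56

Corvus's profit: π_C = (284 - 2Q)q_C - (84q_C). Setting ∂π_C/∂q_C = 0: 200 - 4q_C - 2(q_V) = 0.
Vertex's first-order condition: 167 - 4q_V - 2(q_C) = 0.
So q_C = (200 - 2q_V)/4 and q_V = (167 - 2q_C)/4.
Solving the pair: q_C = 233/6, q_V = 67/3.
Price P = 284 - 2·(367/6) = 485/3.
Vertex's profit: (485/3 - 117)·(67/3) = 997.5556.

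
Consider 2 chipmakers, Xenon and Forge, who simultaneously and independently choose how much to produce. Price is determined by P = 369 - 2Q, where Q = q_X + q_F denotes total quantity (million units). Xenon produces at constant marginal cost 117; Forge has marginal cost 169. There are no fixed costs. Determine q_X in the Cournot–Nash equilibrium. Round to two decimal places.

50.67

Xenon's profit: π_X = (369 - 2Q)q_X - (117q_X). Setting ∂π_X/∂q_X = 0: 252 - 4q_X - 2(q_F) = 0.
Forge's first-order condition: 200 - 4q_F - 2(q_X) = 0.
Rearranging gives the reaction functions q_X = (252 - 2q_F)/4 and q_F = (200 - 2q_X)/4.
Substituting one into the other gives q_X = 152/3 and q_F = 74/3.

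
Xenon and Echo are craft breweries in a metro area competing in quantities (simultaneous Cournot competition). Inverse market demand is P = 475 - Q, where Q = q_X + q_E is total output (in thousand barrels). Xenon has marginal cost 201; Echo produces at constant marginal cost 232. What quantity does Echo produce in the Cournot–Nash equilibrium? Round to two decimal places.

Xenon's profit: π_X = (475 - Q)q_X - (201q_X). Setting ∂π_X/∂q_X = 0: 274 - 2q_X - (q_E) = 0.
Echo's first-order condition: 243 - 2q_E - (q_X) = 0.
Rearranging gives the reaction functions q_X = (274 - q_E)/2 and q_E = (243 - q_X)/2.
Substituting one into the other gives q_X = 305/3 and q_E = 212/3.

70.67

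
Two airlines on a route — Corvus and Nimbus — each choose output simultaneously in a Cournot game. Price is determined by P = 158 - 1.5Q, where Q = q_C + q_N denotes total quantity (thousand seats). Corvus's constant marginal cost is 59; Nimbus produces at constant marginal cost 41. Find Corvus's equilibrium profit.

486

Corvus's profit: π_C = (158 - 1.5Q)q_C - (59q_C). Setting ∂π_C/∂q_C = 0: 99 - 3q_C - (3/2)(q_N) = 0.
Nimbus's profit: π_N = (158 - 1.5Q)q_N - (41q_N). Setting ∂π_N/∂q_N = 0: 117 - 3q_N - (3/2)(q_C) = 0.
Rearranging gives the reaction functions q_C = (99 - (3/2)q_N)/3 and q_N = (117 - (3/2)q_C)/3.
Solving the pair: q_C = 18, q_N = 30.
Price P = 158 - (3/2)·48 = 86.
Corvus's profit: (86 - 59)·18 = 486.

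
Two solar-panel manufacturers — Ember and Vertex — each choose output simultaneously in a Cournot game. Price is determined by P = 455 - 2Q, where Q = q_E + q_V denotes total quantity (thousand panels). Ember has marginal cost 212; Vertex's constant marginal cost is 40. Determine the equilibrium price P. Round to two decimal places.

235.67

Ember's profit: π_E = (455 - 2Q)q_E - (212q_E). Setting ∂π_E/∂q_E = 0: 243 - 4q_E - 2(q_V) = 0.
Vertex's first-order condition: 415 - 4q_V - 2(q_E) = 0.
Best responses: q_E = (243 - 2q_V)/4, q_V = (415 - 2q_E)/4.
Solving the pair: q_E = 71/6, q_V = 587/6.
Total output Q = 329/3, so price P = 455 - 2·(329/3) = 707/3.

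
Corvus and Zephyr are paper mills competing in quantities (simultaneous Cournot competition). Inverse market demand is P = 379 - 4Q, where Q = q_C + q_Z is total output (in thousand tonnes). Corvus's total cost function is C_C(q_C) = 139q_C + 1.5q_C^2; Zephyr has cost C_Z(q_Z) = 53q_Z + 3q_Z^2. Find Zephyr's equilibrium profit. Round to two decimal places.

Corvus's profit: π_C = (379 - 4Q)q_C - (139q_C + (3/2)q_C²). Setting ∂π_C/∂q_C = 0: 240 - 11q_C - 4(q_Z) = 0.
Zephyr's first-order condition: 326 - 14q_Z - 4(q_C) = 0.
Best responses: q_C = (240 - 4q_Z)/11, q_Z = (326 - 4q_C)/14.
Substituting one into the other gives q_C = 1028/69 and q_Z = 1313/69.
Price P = 379 - 4·33.9275 = 243.2899.
Zephyr's profit: 243.2899·(1313/69) - 53·(1313/69) - 3(1313/69)² = 2534.7160.

2534.72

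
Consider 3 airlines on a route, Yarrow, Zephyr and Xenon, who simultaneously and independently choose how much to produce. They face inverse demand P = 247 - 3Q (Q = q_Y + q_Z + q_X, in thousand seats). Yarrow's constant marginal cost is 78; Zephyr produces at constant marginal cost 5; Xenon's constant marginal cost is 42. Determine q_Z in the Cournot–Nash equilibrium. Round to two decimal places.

29.33

Yarrow's profit: π_Y = (247 - 3Q)q_Y - (78q_Y). Setting ∂π_Y/∂q_Y = 0: 169 - 6q_Y - 3(q_Z + q_X) = 0.
Zephyr's profit: π_Z = (247 - 3Q)q_Z - (5q_Z). Setting ∂π_Z/∂q_Z = 0: 242 - 6q_Z - 3(q_Y + q_X) = 0.
Xenon's profit: π_X = (247 - 3Q)q_X - (42q_X). Setting ∂π_X/∂q_X = 0: 205 - 6q_X - 3(q_Y + q_Z) = 0.
Adding the 3 conditions: 616 − 6Q − 6Q = 0, i.e. Q = 154/3.
Back-substituting: q_Y = (169 − 154)/3 = 5, q_Z = (242 − 154)/3 = 88/3, q_X = (205 − 154)/3 = 17.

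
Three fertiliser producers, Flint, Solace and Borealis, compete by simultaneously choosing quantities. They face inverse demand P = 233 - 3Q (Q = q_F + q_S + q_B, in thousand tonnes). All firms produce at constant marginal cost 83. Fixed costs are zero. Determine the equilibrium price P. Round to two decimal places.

120.50

Each firm earns π_i = (233 - 3Q)q_i - 83q_i.
Setting ∂π_i/∂q_i = 0 with rivals' quantities fixed: 150 - 6q_i - 3·Σ_{j≠i} q_j = 0.
With identical firms every q_j equals q_i, so Σ_{j≠i} q_j = 2q_i and 150 = 12q_i, giving q_i = 25/2.
Total output Q = 75/2, so price P = 233 - 3·(75/2) = 241/2.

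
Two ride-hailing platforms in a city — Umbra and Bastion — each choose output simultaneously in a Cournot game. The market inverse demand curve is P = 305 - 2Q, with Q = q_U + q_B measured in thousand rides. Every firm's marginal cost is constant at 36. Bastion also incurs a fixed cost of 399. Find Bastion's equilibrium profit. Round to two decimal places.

3621.06

A representative firm's profit is π_i = q_i(305 - 2Q) - 36q_i.
First-order condition (treating rivals' output as given): 269 - 4q_i - 2q_j = 0.
With identical firms every q_j equals q_i, so q_j = q_i and 269 = 6q_i, giving q_i = 269/6.
Price P = 305 - 2·(269/3) = 377/3.
Bastion's profit: (377/3 - 36)·(269/6) - 399 = 3621.0556.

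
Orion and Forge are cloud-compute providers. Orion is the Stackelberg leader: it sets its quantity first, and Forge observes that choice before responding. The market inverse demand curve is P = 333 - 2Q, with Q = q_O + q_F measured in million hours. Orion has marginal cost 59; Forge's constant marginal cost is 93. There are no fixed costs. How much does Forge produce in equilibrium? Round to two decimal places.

21.50

The follower Forge best-responds to any q_O: π_F = (333 - 2Q)q_F - 93q_F.
∂π_F/∂q_F = 240 - 2q_O - 4q_F = 0 gives the reaction function q_F = (240 - 2q_O)/4.
Orion substitutes q_F(q_O) into its own profit: π_O = q_O(333 - 2q_O - (240 - 2q_O)/2) - 59q_O = (213 - q_O)q_O - 59q_O.
The leader's first-order condition 154 - 2q_O = 0 yields q_O = 77.
Then q_F = (240 - 2·77)/4 = 43/2.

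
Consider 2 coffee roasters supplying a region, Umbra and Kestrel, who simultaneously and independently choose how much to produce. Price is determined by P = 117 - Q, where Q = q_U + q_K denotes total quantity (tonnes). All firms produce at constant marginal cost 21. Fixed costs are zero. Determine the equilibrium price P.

53

A representative firm's profit is π_i = q_i(117 - Q) - 21q_i.
Setting ∂π_i/∂q_i = 0 with rivals' quantities fixed: 96 - 2q_i - q_j = 0.
By symmetry each firm produces the same amount; substituting q_j = q_i yields q_i = 96/3 = 32.
Total output Q = 64, so price P = 117 - 64 = 53.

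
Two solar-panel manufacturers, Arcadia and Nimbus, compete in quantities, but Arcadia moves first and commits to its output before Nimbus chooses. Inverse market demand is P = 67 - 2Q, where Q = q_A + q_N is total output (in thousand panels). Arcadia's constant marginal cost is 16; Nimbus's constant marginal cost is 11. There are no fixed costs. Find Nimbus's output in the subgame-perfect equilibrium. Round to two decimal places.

Solve by backward induction. Given q_A, the follower Nimbus maximises π_N = (67 - 2q_A - 2q_N)q_N - 11q_N.
∂π_N/∂q_N = 56 - 2q_A - 4q_N = 0 gives the reaction function q_N = (56 - 2q_A)/4.
The leader anticipates this reaction. Substituting into P = 67 - 2Q gives P = 39 - q_A, so π_A = (39 - q_A)q_A - 16q_A.
The leader's first-order condition 23 - 2q_A = 0 yields q_A = 23/2.
Then q_N = (56 - 2·(23/2))/4 = 33/4.

8.25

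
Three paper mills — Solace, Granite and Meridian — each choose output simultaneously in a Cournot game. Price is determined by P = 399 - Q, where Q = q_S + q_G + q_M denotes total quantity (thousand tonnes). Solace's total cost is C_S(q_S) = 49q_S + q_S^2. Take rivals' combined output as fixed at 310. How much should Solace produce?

With rivals' combined output fixed at 310, Solace's profit is π_S = (399 - 310 - q_S)q_S - (49q_S + q_S²) = (89 - q_S)q_S - (49q_S + q_S²).
∂π_S/∂q_S = 40 - 4q_S = 0, so q_S = 10.

10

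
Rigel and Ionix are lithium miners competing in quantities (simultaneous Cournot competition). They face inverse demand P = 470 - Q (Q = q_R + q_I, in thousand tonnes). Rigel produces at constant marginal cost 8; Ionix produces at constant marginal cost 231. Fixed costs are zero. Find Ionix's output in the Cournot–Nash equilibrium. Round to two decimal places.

Rigel's profit: π_R = (470 - Q)q_R - (8q_R). Setting ∂π_R/∂q_R = 0: 462 - 2q_R - (q_I) = 0.
Ionix's first-order condition: 239 - 2q_I - (q_R) = 0.
So q_R = (462 - q_I)/2 and q_I = (239 - q_R)/2.
Substituting one into the other gives q_R = 685/3 and q_I = 16/3.

5.33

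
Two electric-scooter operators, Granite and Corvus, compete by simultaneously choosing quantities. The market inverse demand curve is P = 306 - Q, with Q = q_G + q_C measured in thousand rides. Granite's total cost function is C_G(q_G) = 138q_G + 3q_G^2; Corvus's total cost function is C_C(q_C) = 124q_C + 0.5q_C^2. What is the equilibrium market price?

236

Granite's profit: π_G = (306 - Q)q_G - (138q_G + 3q_G²). Setting ∂π_G/∂q_G = 0: 168 - 8q_G - (q_C) = 0.
Corvus's profit: π_C = (306 - Q)q_C - (124q_C + (1/2)q_C²). Setting ∂π_C/∂q_C = 0: 182 - 3q_C - (q_G) = 0.
Best responses: q_G = (168 - q_C)/8, q_C = (182 - q_G)/3.
Substituting one into the other gives q_G = 14 and q_C = 56.
Total output Q = 70, so price P = 306 - 70 = 236.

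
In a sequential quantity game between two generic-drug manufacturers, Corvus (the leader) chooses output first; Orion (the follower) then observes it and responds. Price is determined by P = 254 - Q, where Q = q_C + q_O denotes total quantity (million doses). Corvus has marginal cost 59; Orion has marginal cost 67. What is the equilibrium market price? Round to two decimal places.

109.75

The follower Orion best-responds to any q_C: π_O = (254 - Q)q_O - 67q_O.
Follower FOC: 187 - q_C - 2q_O = 0, so q_O(q_C) = (187 - q_C)/2.
The leader anticipates this reaction. Substituting into P = 254 - Q gives P = 321/2 - (1/2)q_C, so π_C = (321/2 - (1/2)q_C)q_C - 59q_C.
Maximising: ∂π_C/∂q_C = 203/2 - q_C = 0, giving q_C = 203/2.
Then q_O = (187 - 203/2)/2 = 171/4.
Total output Q = 577/4, so price P = 254 - 577/4 = 439/4.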